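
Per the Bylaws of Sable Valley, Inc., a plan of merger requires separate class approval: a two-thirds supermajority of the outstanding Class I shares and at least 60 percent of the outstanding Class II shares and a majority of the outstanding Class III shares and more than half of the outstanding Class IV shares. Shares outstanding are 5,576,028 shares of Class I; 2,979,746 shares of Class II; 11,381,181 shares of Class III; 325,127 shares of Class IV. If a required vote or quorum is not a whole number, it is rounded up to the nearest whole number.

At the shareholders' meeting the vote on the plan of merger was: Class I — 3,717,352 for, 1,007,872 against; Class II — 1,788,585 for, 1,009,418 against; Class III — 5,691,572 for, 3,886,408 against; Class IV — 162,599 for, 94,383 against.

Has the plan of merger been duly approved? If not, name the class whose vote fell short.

Approved — every class gave the required vote.

Class I: 2/3 of 5576028 = 3717352; 3,717,352 required, 3,717,352 in favor — approved.
Class II: 3/5 of 2979746 = 1787847.60, rounded up to 1787848; 1,787,848 required, 1,788,585 in favor — approved.
Class III: a majority of 11381181 is 5690591; 5,690,591 required, 5,691,572 in favor — approved.
Class IV: a majority of 325127 is 162564; 162,564 required, 162,599 in favor — approved.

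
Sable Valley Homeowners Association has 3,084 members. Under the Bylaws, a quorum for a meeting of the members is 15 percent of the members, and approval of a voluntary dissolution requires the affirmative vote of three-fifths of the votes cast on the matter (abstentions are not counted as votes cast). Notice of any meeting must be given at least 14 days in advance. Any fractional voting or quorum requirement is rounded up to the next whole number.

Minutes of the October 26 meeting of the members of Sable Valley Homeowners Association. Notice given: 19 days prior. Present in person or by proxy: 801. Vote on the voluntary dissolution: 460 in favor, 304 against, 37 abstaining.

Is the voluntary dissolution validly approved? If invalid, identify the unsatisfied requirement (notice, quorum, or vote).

Valid — all requirements satisfied.

Notice: 19 days given; 14 required. Satisfied.
Quorum: 15% of 3,084 = 462.60, rounded up to 463; 801 present. Satisfied.
Vote: requires three-fifths of the votes cast (801 − 37 abstaining = 764); 3/5 of 764 = 458.40, rounded up to 459, so 459 needed; 460 in favor. Satisfied.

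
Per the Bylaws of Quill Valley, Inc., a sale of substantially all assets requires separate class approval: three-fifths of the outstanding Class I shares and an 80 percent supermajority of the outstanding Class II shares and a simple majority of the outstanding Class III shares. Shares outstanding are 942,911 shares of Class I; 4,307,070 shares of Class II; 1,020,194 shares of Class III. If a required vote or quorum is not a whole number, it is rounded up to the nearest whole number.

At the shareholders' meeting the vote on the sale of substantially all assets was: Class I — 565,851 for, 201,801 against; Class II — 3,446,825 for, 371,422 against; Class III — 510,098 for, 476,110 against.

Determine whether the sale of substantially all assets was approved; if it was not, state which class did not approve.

Approved — every class gave the required vote.

Class I: 3/5 of 942911 = 565746.60, rounded up to 565747; 565,747 required, 565,851 in favor — approved.
Class II: 4/5 of 4307070 = 3445656; 3,445,656 required, 3,446,825 in favor — approved.
Class III: a majority of 1020194 is 510098; 510,098 required, 510,098 in favor — approved.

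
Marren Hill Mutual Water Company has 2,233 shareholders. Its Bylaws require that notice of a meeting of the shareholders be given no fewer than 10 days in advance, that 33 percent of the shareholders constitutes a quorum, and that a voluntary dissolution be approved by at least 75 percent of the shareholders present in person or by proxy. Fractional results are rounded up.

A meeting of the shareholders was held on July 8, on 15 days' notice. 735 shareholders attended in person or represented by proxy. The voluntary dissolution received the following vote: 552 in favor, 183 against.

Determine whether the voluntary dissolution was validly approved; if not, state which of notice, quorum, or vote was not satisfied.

Notice: 15 days given; 10 required. Satisfied.
Quorum: 33% of 2,233 = 736.89, rounded up to 737; 735 present. Not satisfied.
Vote: requires three-fourths of those present (735); 3/4 of 735 = 551.25, rounded up to 552, so 552 needed; 552 in favor. Satisfied.

Invalid — quorum requirement not satisfied.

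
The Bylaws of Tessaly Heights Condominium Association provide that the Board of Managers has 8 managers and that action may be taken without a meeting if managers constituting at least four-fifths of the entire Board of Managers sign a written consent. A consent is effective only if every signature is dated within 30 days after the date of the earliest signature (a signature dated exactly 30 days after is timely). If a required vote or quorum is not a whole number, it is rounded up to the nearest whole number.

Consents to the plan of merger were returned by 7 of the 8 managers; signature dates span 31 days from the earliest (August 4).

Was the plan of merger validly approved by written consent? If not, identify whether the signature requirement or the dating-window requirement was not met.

Not effective — dating-window requirement not satisfied.

Signatures required: at least four-fifths of 8 — 4/5 of 8 = 6.40, rounded up to 7, so 7 needed; 7 signed. Sufficient.
Dating window: the latest signature is 31 days after the earliest; the limit is 30 days. Outside the window.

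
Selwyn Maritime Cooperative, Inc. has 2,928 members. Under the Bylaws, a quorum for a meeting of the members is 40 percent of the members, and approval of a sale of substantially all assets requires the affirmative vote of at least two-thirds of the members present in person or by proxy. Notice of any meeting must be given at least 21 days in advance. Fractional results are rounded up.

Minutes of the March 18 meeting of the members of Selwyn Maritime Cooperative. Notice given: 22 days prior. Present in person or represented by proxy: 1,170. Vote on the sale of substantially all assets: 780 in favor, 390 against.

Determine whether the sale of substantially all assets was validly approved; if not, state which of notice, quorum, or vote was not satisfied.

Invalid — quorum requirement not satisfied.

Notice: 22 days given; 21 required. Satisfied.
Quorum: 40% of 2,928 = 1,171.20, rounded up to 1,172; 1,170 present. Not satisfied.
Vote: requires two-thirds of those present (1,170); 2/3 of 1170 = 780, so 780 needed; 780 in favor. Satisfied.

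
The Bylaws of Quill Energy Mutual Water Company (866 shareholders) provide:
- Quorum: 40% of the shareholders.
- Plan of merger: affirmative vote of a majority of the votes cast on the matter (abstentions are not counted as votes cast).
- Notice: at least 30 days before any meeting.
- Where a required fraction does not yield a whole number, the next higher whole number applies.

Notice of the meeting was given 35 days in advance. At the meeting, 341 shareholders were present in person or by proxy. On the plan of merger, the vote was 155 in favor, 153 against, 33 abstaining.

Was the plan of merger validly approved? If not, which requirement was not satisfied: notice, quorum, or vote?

Invalid — quorum requirement not satisfied.

Notice: 35 days given; 30 required. Satisfied.
Quorum: 40% of 866 = 346.40, rounded up to 347; 341 present. Not satisfied.
Vote: requires a majority of the votes cast (341 − 33 abstaining = 308); a majority of 308 is 155, so 155 needed; 155 in favor. Satisfied.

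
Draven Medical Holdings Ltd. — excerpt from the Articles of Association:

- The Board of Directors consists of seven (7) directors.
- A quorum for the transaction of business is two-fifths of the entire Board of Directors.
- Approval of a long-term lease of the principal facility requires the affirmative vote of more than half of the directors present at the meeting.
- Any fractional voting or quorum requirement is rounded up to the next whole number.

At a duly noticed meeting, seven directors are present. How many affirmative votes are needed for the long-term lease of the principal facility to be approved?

4

The long-term lease of the principal facility requires a majority of the directors present (7).
A majority of 7 is 4.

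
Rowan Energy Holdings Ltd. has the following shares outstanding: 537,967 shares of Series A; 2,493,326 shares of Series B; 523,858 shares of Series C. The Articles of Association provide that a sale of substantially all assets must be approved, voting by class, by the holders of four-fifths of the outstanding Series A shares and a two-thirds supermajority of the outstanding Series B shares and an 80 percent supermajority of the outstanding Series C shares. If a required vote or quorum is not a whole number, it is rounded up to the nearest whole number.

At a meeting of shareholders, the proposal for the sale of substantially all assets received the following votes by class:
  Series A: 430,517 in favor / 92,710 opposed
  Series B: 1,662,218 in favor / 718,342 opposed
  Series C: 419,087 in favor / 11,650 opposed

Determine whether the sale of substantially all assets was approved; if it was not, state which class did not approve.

Series A: 4/5 of 537967 = 430373.60, rounded up to 430374; 430,374 required, 430,517 in favor — approved.
Series B: 2/3 of 2493326 = 1662217.33, rounded up to 1662218; 1,662,218 required, 1,662,218 in favor — approved.
Series C: 4/5 of 523858 = 419086.40, rounded up to 419087; 419,087 required, 419,087 in favor — approved.

Approved — every class gave the required vote.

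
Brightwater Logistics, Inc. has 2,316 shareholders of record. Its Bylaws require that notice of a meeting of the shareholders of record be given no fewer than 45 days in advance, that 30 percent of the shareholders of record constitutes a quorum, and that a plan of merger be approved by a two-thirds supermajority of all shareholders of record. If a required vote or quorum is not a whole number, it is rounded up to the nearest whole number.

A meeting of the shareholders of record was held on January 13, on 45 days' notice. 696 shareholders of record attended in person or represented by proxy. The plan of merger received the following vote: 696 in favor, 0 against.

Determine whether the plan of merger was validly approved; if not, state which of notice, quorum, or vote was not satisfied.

Invalid — vote requirement not satisfied.

Notice: 45 days given; 45 required. Satisfied.
Quorum: 30% of 2,316 = 694.80, rounded up to 695; 696 present. Satisfied.
Vote: requires two-thirds of all shareholders of record (2,316); 2/3 of 2316 = 1544, so 1,544 needed; 696 in favor. Not satisfied.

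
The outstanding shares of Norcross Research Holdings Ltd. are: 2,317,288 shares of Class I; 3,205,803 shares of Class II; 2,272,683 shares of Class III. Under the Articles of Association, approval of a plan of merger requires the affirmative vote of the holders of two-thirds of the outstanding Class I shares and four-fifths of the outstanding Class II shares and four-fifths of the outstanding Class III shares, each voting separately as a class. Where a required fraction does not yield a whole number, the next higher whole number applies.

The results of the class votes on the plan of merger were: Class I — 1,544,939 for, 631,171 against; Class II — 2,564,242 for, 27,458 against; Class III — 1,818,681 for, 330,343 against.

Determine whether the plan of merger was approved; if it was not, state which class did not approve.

Not approved — the Class II shares did not give the required vote.

Class I: 2/3 of 2317288 = 1544858.67, rounded up to 1544859; 1,544,859 required, 1,544,939 in favor — approved.
Class II: 4/5 of 3205803 = 2564642.40, rounded up to 2564643; 2,564,643 required, 2,564,242 in favor — not approved.
Class III: 4/5 of 2272683 = 1818146.40, rounded up to 1818147; 1,818,147 required, 1,818,681 in favor — approved.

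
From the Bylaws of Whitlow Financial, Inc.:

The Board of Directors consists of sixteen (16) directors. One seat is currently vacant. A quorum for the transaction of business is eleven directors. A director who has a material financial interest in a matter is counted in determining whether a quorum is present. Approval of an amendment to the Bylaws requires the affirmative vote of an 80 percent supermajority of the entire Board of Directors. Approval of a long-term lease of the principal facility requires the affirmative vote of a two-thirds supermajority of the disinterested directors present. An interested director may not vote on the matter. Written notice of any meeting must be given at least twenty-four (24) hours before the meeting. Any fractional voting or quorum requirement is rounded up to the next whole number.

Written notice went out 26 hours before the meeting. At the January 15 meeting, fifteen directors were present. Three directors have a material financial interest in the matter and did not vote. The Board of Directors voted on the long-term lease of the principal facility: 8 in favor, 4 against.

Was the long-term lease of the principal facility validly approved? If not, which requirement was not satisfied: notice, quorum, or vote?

Notice: 26 hours given; 24 required (26 ≥ 24). Satisfied.
Quorum: 15 present (interested directors count toward quorum); quorum is 11. Satisfied.
Vote: the long-term lease of the principal facility requires two-thirds of the disinterested directors present (15 − 3 = 12). 2/3 of 12 = 8, so 8 affirmative votes are needed; 8 voted in favor. Satisfied.

Valid — all requirements satisfied.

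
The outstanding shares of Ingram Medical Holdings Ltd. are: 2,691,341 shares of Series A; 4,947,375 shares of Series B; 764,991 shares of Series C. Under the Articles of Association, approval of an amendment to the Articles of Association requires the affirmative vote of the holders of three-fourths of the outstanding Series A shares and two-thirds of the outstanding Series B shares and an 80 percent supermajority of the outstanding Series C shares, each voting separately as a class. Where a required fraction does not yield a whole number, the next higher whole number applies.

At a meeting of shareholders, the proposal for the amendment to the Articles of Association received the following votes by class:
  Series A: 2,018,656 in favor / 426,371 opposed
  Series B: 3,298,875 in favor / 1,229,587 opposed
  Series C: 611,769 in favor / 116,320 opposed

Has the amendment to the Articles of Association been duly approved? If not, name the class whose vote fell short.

Not approved — the Series C shares did not give the required vote.

Series A: 3/4 of 2691341 = 2018505.75, rounded up to 2018506; 2,018,506 required, 2,018,656 in favor — approved.
Series B: 2/3 of 4947375 = 3298250; 3,298,250 required, 3,298,875 in favor — approved.
Series C: 4/5 of 764991 = 611992.80, rounded up to 611993; 611,993 required, 611,769 in favor — not approved.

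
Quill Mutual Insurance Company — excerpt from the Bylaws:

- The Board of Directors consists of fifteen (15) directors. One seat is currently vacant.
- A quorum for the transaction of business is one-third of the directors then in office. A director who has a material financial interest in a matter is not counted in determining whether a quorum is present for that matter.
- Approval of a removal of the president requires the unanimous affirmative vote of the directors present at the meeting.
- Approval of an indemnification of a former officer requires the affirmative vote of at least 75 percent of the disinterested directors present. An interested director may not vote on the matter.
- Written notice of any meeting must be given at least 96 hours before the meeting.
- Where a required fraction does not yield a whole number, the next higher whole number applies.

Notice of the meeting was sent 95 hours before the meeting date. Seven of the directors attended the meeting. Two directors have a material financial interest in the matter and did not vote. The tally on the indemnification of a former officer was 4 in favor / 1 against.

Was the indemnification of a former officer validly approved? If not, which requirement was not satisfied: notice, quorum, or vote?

Invalid — notice requirement not satisfied.

Notice: 95 hours given; 96 required (95 < 96). Not satisfied.
Quorum: 7 present, but the 2 interested directors do not count, leaving 5. Quorum is 5. Satisfied.
Vote: the indemnification of a former officer requires three-fourths of the disinterested directors present (7 − 2 = 5). 3/4 of 5 = 3.75, rounded up to 4, so 4 affirmative votes are needed; 4 voted in favor. Satisfied.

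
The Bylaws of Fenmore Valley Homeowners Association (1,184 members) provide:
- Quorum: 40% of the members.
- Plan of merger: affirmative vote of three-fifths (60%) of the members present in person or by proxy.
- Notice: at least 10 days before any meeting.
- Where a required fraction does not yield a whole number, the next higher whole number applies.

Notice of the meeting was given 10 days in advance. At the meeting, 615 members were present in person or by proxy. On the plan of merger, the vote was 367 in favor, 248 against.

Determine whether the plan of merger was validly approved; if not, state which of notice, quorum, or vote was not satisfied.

Notice: 10 days given; 10 required. Satisfied.
Quorum: 40% of 1,184 = 473.60, rounded up to 474; 615 present. Satisfied.
Vote: requires three-fifths of those present (615); 3/5 of 615 = 369, so 369 needed; 367 in favor. Not satisfied.

Invalid — vote requirement not satisfied.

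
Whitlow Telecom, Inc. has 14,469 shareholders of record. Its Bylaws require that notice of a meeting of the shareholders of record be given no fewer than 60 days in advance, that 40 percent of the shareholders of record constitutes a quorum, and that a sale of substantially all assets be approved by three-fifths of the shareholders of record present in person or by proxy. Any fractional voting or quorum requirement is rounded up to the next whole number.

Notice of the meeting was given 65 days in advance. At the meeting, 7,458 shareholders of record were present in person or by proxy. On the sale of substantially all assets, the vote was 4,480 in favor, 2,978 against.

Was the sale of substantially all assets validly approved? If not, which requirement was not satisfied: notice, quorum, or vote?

Notice: 65 days given; 60 required. Satisfied.
Quorum: 40% of 14,469 = 5,787.60, rounded up to 5,788; 7,458 present. Satisfied.
Vote: requires three-fifths of those present (7,458); 3/5 of 7458 = 4474.80, rounded up to 4475, so 4,475 needed; 4,480 in favor. Satisfied.

Valid — all requirements satisfied.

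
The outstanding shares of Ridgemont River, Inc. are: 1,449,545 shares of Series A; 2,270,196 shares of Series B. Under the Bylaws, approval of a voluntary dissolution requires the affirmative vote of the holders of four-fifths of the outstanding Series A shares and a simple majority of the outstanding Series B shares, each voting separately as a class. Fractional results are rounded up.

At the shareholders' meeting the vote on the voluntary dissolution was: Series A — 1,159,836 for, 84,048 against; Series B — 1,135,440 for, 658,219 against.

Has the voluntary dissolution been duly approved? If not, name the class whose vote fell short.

Approved — every class gave the required vote.

Series A: 4/5 of 1449545 = 1159636; 1,159,636 required, 1,159,836 in favor — approved.
Series B: a majority of 2270196 is 1135099; 1,135,099 required, 1,135,440 in favor — approved.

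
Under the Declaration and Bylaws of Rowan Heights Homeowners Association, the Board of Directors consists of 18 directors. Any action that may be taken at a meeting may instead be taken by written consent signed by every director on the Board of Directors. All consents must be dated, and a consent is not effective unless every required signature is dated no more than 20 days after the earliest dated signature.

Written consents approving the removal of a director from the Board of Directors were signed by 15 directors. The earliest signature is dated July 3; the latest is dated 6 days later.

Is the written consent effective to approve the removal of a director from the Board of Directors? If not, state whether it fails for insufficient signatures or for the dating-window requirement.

Not effective — insufficient signatures.

Signatures required: all of 18 — unanimous means all 18, so 18 needed; 15 signed. Insufficient.
Dating window: the latest signature is 6 days after the earliest; the limit is 20 days. Within the window.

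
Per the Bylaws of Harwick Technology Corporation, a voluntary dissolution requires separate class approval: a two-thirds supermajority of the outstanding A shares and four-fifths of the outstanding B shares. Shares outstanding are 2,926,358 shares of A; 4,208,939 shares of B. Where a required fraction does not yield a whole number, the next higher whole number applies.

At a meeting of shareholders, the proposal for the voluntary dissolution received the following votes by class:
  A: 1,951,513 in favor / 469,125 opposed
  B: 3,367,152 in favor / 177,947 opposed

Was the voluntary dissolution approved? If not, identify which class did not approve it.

Approved — every class gave the required vote.

A: 2/3 of 2926358 = 1950905.33, rounded up to 1950906; 1,950,906 required, 1,951,513 in favor — approved.
B: 4/5 of 4208939 = 3367151.20, rounded up to 3367152; 3,367,152 required, 3,367,152 in favor — approved.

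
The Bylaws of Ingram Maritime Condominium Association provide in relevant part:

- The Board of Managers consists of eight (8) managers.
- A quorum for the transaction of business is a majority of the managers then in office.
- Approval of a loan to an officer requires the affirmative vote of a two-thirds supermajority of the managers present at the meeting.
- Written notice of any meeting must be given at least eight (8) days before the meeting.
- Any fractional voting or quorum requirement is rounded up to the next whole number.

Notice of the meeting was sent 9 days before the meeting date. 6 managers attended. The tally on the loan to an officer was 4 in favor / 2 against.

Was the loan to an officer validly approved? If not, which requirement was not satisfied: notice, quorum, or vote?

Valid — all requirements satisfied.

Notice: 9 days given; 8 required (9 ≥ 8). Satisfied.
Quorum: 6 present; quorum is 5. Satisfied.
Vote: the loan to an officer requires two-thirds of the managers present (6). 2/3 of 6 = 4, so 4 affirmative votes are needed; 4 voted in favor. Satisfied.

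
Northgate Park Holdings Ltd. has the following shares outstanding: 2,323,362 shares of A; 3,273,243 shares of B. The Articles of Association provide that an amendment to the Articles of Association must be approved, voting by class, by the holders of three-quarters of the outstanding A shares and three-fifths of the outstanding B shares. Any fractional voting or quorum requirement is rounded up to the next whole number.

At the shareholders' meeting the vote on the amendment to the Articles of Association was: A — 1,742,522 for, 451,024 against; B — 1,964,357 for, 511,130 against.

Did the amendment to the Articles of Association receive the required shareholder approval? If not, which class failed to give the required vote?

A: 3/4 of 2323362 = 1742521.50, rounded up to 1742522; 1,742,522 required, 1,742,522 in favor — approved.
B: 3/5 of 3273243 = 1963945.80, rounded up to 1963946; 1,963,946 required, 1,964,357 in favor — approved.

Approved — every class gave the required vote.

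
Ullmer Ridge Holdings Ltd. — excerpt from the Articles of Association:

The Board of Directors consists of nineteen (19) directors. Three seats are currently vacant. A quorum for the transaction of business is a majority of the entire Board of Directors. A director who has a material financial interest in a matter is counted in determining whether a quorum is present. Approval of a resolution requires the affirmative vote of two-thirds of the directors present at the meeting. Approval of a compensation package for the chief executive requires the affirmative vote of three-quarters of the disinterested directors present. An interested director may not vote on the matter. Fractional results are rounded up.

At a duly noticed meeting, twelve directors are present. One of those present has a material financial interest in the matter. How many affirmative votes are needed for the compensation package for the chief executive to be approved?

9

The compensation package for the chief executive requires three-fourths of the disinterested directors present (12 − 1 = 11).
3/4 of 11 = 8.25, rounded up to 9.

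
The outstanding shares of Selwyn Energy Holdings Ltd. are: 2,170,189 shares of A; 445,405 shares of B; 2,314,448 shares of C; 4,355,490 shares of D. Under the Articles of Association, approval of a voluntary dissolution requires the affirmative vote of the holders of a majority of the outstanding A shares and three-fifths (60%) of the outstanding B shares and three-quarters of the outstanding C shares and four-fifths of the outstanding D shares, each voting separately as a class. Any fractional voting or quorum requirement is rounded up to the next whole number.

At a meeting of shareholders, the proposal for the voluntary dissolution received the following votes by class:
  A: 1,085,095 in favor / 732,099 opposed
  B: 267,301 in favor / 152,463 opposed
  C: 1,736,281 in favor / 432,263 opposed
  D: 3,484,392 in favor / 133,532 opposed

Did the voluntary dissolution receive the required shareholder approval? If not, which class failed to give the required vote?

Approved — every class gave the required vote.

A: a majority of 2170189 is 1085095; 1,085,095 required, 1,085,095 in favor — approved.
B: 3/5 of 445405 = 267243; 267,243 required, 267,301 in favor — approved.
C: 3/4 of 2314448 = 1735836; 1,735,836 required, 1,736,281 in favor — approved.
D: 4/5 of 4355490 = 3484392; 3,484,392 required, 3,484,392 in favor — approved.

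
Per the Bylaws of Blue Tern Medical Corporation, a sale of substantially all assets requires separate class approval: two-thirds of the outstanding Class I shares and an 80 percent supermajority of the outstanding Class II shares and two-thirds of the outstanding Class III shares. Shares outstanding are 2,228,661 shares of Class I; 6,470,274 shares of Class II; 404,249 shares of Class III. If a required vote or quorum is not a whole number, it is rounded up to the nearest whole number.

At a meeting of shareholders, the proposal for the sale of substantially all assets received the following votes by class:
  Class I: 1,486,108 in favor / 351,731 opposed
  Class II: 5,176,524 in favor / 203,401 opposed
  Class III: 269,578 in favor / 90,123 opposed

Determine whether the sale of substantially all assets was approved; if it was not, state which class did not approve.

Class I: 2/3 of 2228661 = 1485774; 1,485,774 required, 1,486,108 in favor — approved.
Class II: 4/5 of 6470274 = 5176219.20, rounded up to 5176220; 5,176,220 required, 5,176,524 in favor — approved.
Class III: 2/3 of 404249 = 269499.33, rounded up to 269500; 269,500 required, 269,578 in favor — approved.

Approved — every class gave the required vote.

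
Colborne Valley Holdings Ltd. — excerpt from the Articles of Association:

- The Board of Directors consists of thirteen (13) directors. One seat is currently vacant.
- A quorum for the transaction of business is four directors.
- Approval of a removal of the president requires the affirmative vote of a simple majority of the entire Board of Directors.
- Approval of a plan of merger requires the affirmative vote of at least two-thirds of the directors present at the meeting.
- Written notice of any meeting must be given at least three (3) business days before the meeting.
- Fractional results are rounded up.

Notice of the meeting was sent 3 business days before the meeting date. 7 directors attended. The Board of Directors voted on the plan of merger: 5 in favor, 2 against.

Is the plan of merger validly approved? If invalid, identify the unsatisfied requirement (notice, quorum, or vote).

Valid — all requirements satisfied.

Notice: 3 business days given; 3 required (3 ≥ 3). Satisfied.
Quorum: 7 present; quorum is 4. Satisfied.
Vote: the plan of merger requires two-thirds of the directors present (7). 2/3 of 7 = 4.67, rounded up to 5, so 5 affirmative votes are needed; 5 voted in favor. Satisfied.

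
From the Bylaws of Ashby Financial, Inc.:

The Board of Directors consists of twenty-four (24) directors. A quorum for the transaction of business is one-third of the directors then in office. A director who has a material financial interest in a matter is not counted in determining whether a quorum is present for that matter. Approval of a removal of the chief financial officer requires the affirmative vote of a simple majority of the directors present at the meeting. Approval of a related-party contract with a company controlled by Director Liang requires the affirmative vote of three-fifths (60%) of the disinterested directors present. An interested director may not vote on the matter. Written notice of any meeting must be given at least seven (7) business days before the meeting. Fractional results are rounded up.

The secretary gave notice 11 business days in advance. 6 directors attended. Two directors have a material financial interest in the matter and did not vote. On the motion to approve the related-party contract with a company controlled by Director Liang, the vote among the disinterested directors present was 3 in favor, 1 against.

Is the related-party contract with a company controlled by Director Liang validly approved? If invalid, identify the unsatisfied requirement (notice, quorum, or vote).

Notice: 11 business days given; 7 required (11 ≥ 7). Satisfied.
Quorum: 6 present, but the 2 interested directors do not count, leaving 4. Quorum is 8. Not satisfied.
Vote: the related-party contract with a company controlled by Director Liang requires three-fifths of the disinterested directors present (6 − 2 = 4). 3/5 of 4 = 2.40, rounded up to 3, so 3 affirmative votes are needed; 3 voted in favor. Satisfied. (Moot — without a quorum no business can be validly transacted.)

Invalid — quorum requirement not satisfied.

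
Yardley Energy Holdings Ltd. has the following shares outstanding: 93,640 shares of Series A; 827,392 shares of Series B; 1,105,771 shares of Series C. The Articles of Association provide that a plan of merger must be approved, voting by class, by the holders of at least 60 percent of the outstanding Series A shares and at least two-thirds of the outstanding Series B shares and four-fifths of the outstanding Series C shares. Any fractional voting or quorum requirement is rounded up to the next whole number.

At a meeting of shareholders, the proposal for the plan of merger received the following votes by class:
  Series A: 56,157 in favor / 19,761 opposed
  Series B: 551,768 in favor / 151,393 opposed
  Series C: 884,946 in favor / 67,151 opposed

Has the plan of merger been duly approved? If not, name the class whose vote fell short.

Series A: 3/5 of 93640 = 56184; 56,184 required, 56,157 in favor — not approved.
Series B: 2/3 of 827392 = 551594.67, rounded up to 551595; 551,595 required, 551,768 in favor — approved.
Series C: 4/5 of 1105771 = 884616.80, rounded up to 884617; 884,617 required, 884,946 in favor — approved.

Not approved — the Series A shares did not give the required vote.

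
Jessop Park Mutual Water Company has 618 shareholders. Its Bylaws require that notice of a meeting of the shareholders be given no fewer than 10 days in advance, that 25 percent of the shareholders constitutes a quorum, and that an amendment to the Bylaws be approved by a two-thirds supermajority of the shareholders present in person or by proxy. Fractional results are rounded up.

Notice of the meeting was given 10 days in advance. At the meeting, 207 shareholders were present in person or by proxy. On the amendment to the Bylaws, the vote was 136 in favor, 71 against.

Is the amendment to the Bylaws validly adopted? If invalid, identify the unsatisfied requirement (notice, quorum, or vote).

Invalid — vote requirement not satisfied.

Notice: 10 days given; 10 required. Satisfied.
Quorum: 25% of 618 = 154.50, rounded up to 155; 207 present. Satisfied.
Vote: requires two-thirds of those present (207); 2/3 of 207 = 138, so 138 needed; 136 in favor. Not satisfied.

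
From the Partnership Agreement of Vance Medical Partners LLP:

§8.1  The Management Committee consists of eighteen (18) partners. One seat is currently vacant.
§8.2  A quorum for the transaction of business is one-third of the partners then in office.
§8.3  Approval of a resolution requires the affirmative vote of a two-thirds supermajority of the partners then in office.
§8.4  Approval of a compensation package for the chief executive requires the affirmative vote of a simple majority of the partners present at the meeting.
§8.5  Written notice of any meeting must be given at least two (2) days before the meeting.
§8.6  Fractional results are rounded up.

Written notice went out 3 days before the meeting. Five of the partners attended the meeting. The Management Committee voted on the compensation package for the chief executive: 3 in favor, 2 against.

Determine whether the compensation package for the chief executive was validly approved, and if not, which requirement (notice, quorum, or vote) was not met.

Invalid — quorum requirement not satisfied.

Notice: 3 days given; 2 required (3 ≥ 2). Satisfied.
Quorum: 5 present; quorum is 6. Not satisfied.
Vote: the compensation package for the chief executive requires a majority of the partners present (5). A majority of 5 is 3, so 3 affirmative votes are needed; 3 voted in favor. Satisfied. (Moot — without a quorum no business can be validly transacted.)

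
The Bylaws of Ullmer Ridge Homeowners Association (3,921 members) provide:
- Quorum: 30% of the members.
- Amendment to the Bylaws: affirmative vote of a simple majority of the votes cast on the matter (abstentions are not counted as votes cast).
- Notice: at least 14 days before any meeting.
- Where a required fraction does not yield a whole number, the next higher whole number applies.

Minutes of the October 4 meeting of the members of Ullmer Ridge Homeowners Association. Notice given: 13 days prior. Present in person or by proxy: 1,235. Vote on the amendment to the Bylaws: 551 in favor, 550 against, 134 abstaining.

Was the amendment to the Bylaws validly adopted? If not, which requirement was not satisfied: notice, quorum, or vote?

Notice: 13 days given; 14 required. Not satisfied.
Quorum: 30% of 3,921 = 1,176.30, rounded up to 1,177; 1,235 present. Satisfied.
Vote: requires a majority of the votes cast (1,235 − 134 abstaining = 1,101); a majority of 1101 is 551, so 551 needed; 551 in favor. Satisfied.

Invalid — notice requirement not satisfied.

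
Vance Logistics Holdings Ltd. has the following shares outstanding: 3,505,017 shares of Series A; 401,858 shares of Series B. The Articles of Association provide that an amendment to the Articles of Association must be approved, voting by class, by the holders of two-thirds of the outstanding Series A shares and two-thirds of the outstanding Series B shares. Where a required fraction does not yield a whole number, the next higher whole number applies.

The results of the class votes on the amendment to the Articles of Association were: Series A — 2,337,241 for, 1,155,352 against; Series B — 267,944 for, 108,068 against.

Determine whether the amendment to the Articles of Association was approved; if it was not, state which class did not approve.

Approved — every class gave the required vote.

Series A: 2/3 of 3505017 = 2336678; 2,336,678 required, 2,337,241 in favor — approved.
Series B: 2/3 of 401858 = 267905.33, rounded up to 267906; 267,906 required, 267,944 in favor — approved.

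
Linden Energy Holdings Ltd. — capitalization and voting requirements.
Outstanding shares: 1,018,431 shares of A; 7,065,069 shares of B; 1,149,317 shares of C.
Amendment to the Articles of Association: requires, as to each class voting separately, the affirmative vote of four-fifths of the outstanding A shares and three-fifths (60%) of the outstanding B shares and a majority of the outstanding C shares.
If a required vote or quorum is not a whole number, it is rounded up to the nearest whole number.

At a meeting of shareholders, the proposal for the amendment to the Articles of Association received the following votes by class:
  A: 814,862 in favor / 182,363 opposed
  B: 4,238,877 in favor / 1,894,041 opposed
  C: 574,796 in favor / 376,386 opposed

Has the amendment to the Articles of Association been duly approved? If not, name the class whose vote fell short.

A: 4/5 of 1018431 = 814744.80, rounded up to 814745; 814,745 required, 814,862 in favor — approved.
B: 3/5 of 7065069 = 4239041.40, rounded up to 4239042; 4,239,042 required, 4,238,877 in favor — not approved.
C: a majority of 1149317 is 574659; 574,659 required, 574,796 in favor — approved.

Not approved — the B shares did not give the required vote.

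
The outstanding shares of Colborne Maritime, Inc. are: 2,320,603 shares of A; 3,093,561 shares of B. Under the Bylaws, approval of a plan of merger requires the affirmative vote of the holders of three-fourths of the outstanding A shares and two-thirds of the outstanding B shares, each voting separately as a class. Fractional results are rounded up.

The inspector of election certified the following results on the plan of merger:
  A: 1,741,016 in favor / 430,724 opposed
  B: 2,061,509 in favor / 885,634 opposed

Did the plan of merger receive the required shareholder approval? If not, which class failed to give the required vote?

Not approved — the B shares did not give the required vote.

A: 3/4 of 2320603 = 1740452.25, rounded up to 1740453; 1,740,453 required, 1,741,016 in favor — approved.
B: 2/3 of 3093561 = 2062374; 2,062,374 required, 2,061,509 in favor — not approved.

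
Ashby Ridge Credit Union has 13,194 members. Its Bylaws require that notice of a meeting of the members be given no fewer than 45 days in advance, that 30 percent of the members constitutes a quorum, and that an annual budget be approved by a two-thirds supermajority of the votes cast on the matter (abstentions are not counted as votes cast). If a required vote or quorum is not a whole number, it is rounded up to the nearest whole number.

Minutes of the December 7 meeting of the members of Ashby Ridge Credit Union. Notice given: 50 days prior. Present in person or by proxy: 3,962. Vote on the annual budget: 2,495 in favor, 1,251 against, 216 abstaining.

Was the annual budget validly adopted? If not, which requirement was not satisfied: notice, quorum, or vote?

Notice: 50 days given; 45 required. Satisfied.
Quorum: 30% of 13,194 = 3,958.20, rounded up to 3,959; 3,962 present. Satisfied.
Vote: requires two-thirds of the votes cast (3,962 − 216 abstaining = 3,746); 2/3 of 3746 = 2497.33, rounded up to 2498, so 2,498 needed; 2,495 in favor. Not satisfied.

Invalid — vote requirement not satisfied.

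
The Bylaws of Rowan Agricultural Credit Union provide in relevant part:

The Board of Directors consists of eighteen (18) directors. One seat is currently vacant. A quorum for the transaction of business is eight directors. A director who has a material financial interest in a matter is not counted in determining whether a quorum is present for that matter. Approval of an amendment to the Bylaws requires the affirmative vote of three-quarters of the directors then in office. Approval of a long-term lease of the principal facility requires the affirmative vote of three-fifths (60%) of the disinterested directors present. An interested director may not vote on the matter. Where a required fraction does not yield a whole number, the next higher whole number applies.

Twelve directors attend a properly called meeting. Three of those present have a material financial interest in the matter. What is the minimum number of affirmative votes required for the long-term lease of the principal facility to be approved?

6

The long-term lease of the principal facility requires three-fifths of the disinterested directors present (12 − 3 = 9).
3/5 of 9 = 5.40, rounded up to 6.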